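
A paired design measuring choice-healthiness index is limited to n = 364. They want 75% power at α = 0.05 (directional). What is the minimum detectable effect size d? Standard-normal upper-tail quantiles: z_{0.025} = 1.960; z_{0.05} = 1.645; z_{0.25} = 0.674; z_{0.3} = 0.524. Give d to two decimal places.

d_min ≈ 0.12

For a single sample (or paired design) of n = 364: d_min = (z_{α} + z_β)/√n.
z-sum = 1.645 + 0.674 = 2.319.
d_min = 2.319 / √364 = 2.319 / 19.079 = 0.122.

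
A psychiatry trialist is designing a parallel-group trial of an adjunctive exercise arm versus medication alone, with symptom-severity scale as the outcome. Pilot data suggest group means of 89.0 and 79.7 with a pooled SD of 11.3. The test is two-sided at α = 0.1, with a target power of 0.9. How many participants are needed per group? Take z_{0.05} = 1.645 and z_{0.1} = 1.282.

n = 26 per group

Cohen's d = |M₁ − M₂| / SD_pooled = |89.0 − 79.7| / 11.3 = 9.3 / 11.3 = 0.823.
For two independent groups with equal n: n = 2·((z_{α/2} + z_β) / d)².
z_{α/2} + z_β = 1.645 + 1.282 = 2.927.
n = 2 × (2.927 / 0.823)² = 2 × 3.557² = 2 × 12.65 = 25.3.
Round up to the next whole participant.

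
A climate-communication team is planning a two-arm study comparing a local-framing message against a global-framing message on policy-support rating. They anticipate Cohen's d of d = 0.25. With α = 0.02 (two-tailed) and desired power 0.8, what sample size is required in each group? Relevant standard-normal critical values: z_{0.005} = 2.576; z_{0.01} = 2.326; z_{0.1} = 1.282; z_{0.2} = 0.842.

n = 322 per group

For two independent groups with equal n: n = 2·((z_{α/2} + z_β) / d)².
z_{α/2} + z_β = 2.326 + 0.842 = 3.168.
n = 2 × (3.168 / 0.25)² = 2 × 12.672² = 2 × 160.58 = 321.2.
Round up to the next whole participant.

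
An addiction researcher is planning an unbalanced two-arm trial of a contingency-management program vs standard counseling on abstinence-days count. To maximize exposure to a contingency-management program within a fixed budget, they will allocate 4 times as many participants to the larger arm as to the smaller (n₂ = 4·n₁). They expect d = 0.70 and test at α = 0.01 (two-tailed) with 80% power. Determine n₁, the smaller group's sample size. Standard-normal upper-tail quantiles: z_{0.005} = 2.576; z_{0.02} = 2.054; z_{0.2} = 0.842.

n₁ = 30

With allocation ratio k = n₂/n₁ = 4, Var(x̄₁−x̄₂) = σ²(1/n₁ + 1/(k·n₁)) = σ²·(k+1)/(k·n₁).
So n₁ = (1 + 1/k)·((z_{α/2} + z_β)/d)² = 1.250 × (3.418/0.70)².
n₁ = 1.250 × 23.84 = 29.8.
Round up: n₁ = 30, giving n₂ = 4 × 30 = 120.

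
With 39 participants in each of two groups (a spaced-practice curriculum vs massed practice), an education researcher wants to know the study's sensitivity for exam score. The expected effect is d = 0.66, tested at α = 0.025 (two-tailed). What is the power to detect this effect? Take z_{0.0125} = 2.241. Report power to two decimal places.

power ≈ 0.75

For two equal groups, power = Φ(d·√(n/2) − z_{α/2}).
d·√(n/2) = 0.66 × √(39/2) = 0.66 × 4.416 = 2.914.
z_β = 2.914 − 2.241 = 0.673.
Power = Φ(0.673) = 0.750.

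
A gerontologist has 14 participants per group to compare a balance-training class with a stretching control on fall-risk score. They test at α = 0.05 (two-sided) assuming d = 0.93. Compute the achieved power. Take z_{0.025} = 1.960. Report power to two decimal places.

power ≈ 0.69

For two equal groups, power = Φ(d·√(n/2) − z_{α/2}).
d·√(n/2) = 0.93 × √(14/2) = 0.93 × 2.646 = 2.461.
z_β = 2.461 − 1.960 = 0.501.
Power = Φ(0.501) = 0.692.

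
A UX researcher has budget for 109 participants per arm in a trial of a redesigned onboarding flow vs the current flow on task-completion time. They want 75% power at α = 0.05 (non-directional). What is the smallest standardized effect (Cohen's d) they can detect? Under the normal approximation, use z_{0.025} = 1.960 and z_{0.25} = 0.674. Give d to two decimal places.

For two independent groups of n = 109 each: d_min = (z_{α/2} + z_β)·√(2/n).
z-sum = 1.960 + 0.674 = 2.634.
d_min = 2.634 × √(2/109) = 2.634 × 0.1355 = 0.357.

d_min ≈ 0.36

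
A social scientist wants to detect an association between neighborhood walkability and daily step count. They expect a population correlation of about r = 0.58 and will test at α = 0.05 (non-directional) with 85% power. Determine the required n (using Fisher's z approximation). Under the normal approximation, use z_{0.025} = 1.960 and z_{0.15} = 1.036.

Fisher's z: C = ½·ln((1+r)/(1−r)) = ½·ln(3.7619) = 0.6625.
n = ((z_{α/2} + z_β)/C)² + 3.
(1.960 + 1.036) / 0.6625 = 2.996 / 0.6625 = 4.522.
n = 4.522² + 3 = 20.45 + 3 = 23.5.
Round up.

n = 24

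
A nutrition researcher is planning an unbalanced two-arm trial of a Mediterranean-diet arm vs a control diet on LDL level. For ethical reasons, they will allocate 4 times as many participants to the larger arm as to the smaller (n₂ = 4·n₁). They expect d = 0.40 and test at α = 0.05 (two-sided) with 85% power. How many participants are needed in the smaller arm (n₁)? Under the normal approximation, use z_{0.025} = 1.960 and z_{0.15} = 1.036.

n₁ = 71

With allocation ratio k = n₂/n₁ = 4, Var(x̄₁−x̄₂) = σ²(1/n₁ + 1/(k·n₁)) = σ²·(k+1)/(k·n₁).
So n₁ = (1 + 1/k)·((z_{α/2} + z_β)/d)² = 1.250 × (2.996/0.40)².
n₁ = 1.250 × 56.10 = 70.1.
Round up: n₁ = 71, giving n₂ = 4 × 71 = 284.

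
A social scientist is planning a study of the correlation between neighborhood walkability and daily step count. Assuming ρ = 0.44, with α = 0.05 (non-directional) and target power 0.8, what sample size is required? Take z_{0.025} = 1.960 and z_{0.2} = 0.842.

n = 39

Fisher's z: C = ½·ln((1+r)/(1−r)) = ½·ln(2.5714) = 0.4722.
n = ((z_{α/2} + z_β)/C)² + 3.
(1.960 + 0.842) / 0.4722 = 2.802 / 0.4722 = 5.934.
n = 5.934² + 3 = 35.21 + 3 = 38.2.
Round up.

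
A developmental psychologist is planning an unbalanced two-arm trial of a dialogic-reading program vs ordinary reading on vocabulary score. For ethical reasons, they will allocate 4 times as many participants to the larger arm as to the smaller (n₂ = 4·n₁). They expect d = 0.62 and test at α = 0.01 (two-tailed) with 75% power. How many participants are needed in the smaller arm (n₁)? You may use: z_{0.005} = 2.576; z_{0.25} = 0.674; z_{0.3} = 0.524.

n₁ = 35

With allocation ratio k = n₂/n₁ = 4, Var(x̄₁−x̄₂) = σ²(1/n₁ + 1/(k·n₁)) = σ²·(k+1)/(k·n₁).
So n₁ = (1 + 1/k)·((z_{α/2} + z_β)/d)² = 1.250 × (3.250/0.62)².
n₁ = 1.250 × 27.48 = 34.3.
Round up: n₁ = 35, giving n₂ = 4 × 35 = 140.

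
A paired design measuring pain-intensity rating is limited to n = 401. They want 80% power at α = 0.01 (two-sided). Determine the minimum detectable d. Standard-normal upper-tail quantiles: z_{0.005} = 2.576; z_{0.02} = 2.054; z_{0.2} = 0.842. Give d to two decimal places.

For a single sample (or paired design) of n = 401: d_min = (z_{α/2} + z_β)/√n.
z-sum = 2.576 + 0.842 = 3.418.
d_min = 3.418 / √401 = 3.418 / 20.025 = 0.171.

d_min ≈ 0.17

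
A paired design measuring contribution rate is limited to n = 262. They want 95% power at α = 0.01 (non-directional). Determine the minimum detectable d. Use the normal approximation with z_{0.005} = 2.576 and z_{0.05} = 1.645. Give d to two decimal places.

For a single sample (or paired design) of n = 262: d_min = (z_{α/2} + z_β)/√n.
z-sum = 2.576 + 1.645 = 4.221.
d_min = 4.221 / √262 = 4.221 / 16.186 = 0.261.

d_min ≈ 0.26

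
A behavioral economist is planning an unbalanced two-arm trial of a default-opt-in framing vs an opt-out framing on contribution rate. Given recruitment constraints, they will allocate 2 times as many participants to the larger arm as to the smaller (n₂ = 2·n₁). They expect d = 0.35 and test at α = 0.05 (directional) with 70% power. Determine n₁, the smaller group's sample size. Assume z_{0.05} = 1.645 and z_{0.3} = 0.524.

n₁ = 58

With allocation ratio k = n₂/n₁ = 2, Var(x̄₁−x̄₂) = σ²(1/n₁ + 1/(k·n₁)) = σ²·(k+1)/(k·n₁).
So n₁ = (1 + 1/k)·((z_{α} + z_β)/d)² = 1.500 × (2.169/0.35)².
n₁ = 1.500 × 38.40 = 57.6.
Round up: n₁ = 58, giving n₂ = 2 × 58 = 116.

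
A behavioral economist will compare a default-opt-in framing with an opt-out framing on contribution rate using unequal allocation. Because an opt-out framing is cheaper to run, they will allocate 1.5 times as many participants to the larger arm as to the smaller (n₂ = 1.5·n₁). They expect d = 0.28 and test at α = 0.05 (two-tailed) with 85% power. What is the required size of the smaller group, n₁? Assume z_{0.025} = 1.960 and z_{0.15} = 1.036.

n₁ = 191

With allocation ratio k = n₂/n₁ = 1.5, Var(x̄₁−x̄₂) = σ²(1/n₁ + 1/(k·n₁)) = σ²·(k+1)/(k·n₁).
So n₁ = (1 + 1/k)·((z_{α/2} + z_β)/d)² = 1.667 × (2.996/0.28)².
n₁ = 1.667 × 114.49 = 190.8.
Round up: n₁ = 191, giving n₂ = ⌈1.5 × 191⌉ = ⌈286.5⌉ = 287.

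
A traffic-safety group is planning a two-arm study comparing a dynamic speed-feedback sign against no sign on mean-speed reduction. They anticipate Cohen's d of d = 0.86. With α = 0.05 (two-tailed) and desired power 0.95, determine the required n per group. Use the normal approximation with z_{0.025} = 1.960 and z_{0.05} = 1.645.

For two independent groups with equal n: n = 2·((z_{α/2} + z_β) / d)².
z_{α/2} + z_β = 1.960 + 1.645 = 3.605.
n = 2 × (3.605 / 0.86)² = 2 × 4.192² = 2 × 17.57 = 35.1.
Round up to the next whole participant.

n = 36 per group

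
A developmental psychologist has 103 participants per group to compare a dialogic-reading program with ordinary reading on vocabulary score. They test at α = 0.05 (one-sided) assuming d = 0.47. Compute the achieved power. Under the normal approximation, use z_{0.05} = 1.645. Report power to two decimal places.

power ≈ 0.96

For two equal groups, power = Φ(d·√(n/2) − z_{α}).
d·√(n/2) = 0.47 × √(103/2) = 0.47 × 7.176 = 3.373.
z_β = 3.373 − 1.645 = 1.728.
Power = Φ(1.728) = 0.958.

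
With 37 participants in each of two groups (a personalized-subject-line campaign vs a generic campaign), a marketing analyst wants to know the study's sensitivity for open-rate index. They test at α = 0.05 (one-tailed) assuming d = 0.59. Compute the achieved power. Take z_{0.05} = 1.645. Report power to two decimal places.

power ≈ 0.81

For two equal groups, power = Φ(d·√(n/2) − z_{α}).
d·√(n/2) = 0.59 × √(37/2) = 0.59 × 4.301 = 2.538.
z_β = 2.538 − 1.645 = 0.893.
Power = Φ(0.893) = 0.814.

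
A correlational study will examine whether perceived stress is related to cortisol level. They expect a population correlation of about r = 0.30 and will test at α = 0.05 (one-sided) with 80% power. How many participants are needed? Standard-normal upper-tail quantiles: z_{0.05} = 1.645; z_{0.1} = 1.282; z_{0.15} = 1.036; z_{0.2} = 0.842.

n = 68

Fisher's z: C = ½·ln((1+r)/(1−r)) = ½·ln(1.8571) = 0.3095.
n = ((z_{α} + z_β)/C)² + 3.
(1.645 + 0.842) / 0.3095 = 2.487 / 0.3095 = 8.036.
n = 8.036² + 3 = 64.57 + 3 = 67.6.
Round up.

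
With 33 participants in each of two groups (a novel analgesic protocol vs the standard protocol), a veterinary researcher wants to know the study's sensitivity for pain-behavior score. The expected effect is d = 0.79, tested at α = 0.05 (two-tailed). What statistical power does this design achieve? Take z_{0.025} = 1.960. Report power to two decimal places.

power ≈ 0.89

For two equal groups, power = Φ(d·√(n/2) − z_{α/2}).
d·√(n/2) = 0.79 × √(33/2) = 0.79 × 4.062 = 3.209.
z_β = 3.209 − 1.960 = 1.249.
Power = Φ(1.249) = 0.894.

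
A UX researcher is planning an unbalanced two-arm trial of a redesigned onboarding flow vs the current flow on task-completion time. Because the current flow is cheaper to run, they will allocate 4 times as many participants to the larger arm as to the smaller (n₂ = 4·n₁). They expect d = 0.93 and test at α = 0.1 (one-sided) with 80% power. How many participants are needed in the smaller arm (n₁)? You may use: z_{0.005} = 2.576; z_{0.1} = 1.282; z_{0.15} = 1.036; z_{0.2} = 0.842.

With allocation ratio k = n₂/n₁ = 4, Var(x̄₁−x̄₂) = σ²(1/n₁ + 1/(k·n₁)) = σ²·(k+1)/(k·n₁).
So n₁ = (1 + 1/k)·((z_{α} + z_β)/d)² = 1.250 × (2.124/0.93)².
n₁ = 1.250 × 5.22 = 6.5.
Round up: n₁ = 7, giving n₂ = 4 × 7 = 28.

n₁ = 7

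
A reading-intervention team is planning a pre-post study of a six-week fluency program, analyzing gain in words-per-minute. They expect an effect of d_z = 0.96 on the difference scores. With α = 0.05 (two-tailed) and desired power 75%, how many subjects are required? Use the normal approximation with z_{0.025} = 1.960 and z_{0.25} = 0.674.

n = 8 pairs

For a paired (one-sample on differences) test: n = ((z_{α/2} + z_β) / d)².
z_{α/2} + z_β = 1.960 + 0.674 = 2.634.
n = (2.634 / 0.96)² = 2.744² = 7.53.
Round up.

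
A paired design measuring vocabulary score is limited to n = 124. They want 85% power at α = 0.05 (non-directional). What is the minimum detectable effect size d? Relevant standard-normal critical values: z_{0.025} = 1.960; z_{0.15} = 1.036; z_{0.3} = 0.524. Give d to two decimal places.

For a single sample (or paired design) of n = 124: d_min = (z_{α/2} + z_β)/√n.
z-sum = 1.960 + 1.036 = 2.996.
d_min = 2.996 / √124 = 2.996 / 11.136 = 0.269.

d_min ≈ 0.27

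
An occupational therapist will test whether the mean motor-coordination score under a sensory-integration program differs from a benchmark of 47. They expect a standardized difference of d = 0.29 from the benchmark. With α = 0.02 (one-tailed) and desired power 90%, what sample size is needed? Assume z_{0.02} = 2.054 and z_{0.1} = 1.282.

n = 133

For a one-sample test: n = ((z_{α} + z_β) / d)².
z_{α} + z_β = 2.054 + 1.282 = 3.336.
n = (3.336 / 0.29)² = 11.503² = 132.33.
Round up.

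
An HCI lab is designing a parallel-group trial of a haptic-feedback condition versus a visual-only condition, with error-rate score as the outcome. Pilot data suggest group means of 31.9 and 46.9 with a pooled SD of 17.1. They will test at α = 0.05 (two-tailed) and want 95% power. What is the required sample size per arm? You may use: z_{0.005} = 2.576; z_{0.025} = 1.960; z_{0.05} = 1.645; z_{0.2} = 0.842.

n = 34 per group

Cohen's d = |M₁ − M₂| / SD_pooled = |31.9 − 46.9| / 17.1 = 15.0 / 17.1 = 0.877.
For two independent groups with equal n: n = 2·((z_{α/2} + z_β) / d)².
z_{α/2} + z_β = 1.960 + 1.645 = 3.605.
n = 2 × (3.605 / 0.877)² = 2 × 4.111² = 2 × 16.90 = 33.8.
Round up to the next whole participant.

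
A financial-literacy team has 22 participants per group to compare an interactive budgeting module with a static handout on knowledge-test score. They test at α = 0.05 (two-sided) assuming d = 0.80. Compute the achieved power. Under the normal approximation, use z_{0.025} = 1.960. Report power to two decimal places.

power ≈ 0.76

For two equal groups, power = Φ(d·√(n/2) − z_{α/2}).
d·√(n/2) = 0.80 × √(22/2) = 0.80 × 3.317 = 2.653.
z_β = 2.653 − 1.960 = 0.693.
Power = Φ(0.693) = 0.756.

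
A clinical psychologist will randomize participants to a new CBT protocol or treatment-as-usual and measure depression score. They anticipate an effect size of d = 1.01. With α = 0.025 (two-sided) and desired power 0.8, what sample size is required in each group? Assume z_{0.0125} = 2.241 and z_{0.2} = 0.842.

For two independent groups with equal n: n = 2·((z_{α/2} + z_β) / d)².
z_{α/2} + z_β = 2.241 + 0.842 = 3.083.
n = 2 × (3.083 / 1.01)² = 2 × 3.052² = 2 × 9.32 = 18.6.
Round up to the next whole participant.

n = 19 per group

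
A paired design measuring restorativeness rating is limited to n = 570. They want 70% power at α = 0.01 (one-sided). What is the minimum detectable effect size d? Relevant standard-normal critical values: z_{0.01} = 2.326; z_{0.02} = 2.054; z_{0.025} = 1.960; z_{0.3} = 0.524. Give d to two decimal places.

For a single sample (or paired design) of n = 570: d_min = (z_{α} + z_β)/√n.
z-sum = 2.326 + 0.524 = 2.850.
d_min = 2.850 / √570 = 2.850 / 23.875 = 0.119.

d_min ≈ 0.12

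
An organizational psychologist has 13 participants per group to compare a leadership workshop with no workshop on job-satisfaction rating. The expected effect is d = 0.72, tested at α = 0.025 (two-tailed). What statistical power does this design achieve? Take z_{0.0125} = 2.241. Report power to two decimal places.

For two equal groups, power = Φ(d·√(n/2) − z_{α/2}).
d·√(n/2) = 0.72 × √(13/2) = 0.72 × 2.550 = 1.836.
z_β = 1.836 − 2.241 = -0.405.
Power = Φ(-0.405) = 0.343.

power ≈ 0.34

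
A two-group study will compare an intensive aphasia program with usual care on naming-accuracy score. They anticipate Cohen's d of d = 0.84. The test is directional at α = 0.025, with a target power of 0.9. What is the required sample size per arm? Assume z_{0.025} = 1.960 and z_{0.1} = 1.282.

n = 30 per group

For two independent groups with equal n: n = 2·((z_{α} + z_β) / d)².
z_{α} + z_β = 1.960 + 1.282 = 3.242.
n = 2 × (3.242 / 0.84)² = 2 × 3.860² = 2 × 14.90 = 29.8.
Round up to the next whole participant.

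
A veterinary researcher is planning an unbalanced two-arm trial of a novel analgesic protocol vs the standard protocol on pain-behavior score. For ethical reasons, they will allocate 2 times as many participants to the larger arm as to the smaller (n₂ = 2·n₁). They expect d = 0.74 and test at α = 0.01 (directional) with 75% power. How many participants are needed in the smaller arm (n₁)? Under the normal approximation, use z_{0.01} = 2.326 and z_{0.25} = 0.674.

n₁ = 25

With allocation ratio k = n₂/n₁ = 2, Var(x̄₁−x̄₂) = σ²(1/n₁ + 1/(k·n₁)) = σ²·(k+1)/(k·n₁).
So n₁ = (1 + 1/k)·((z_{α} + z_β)/d)² = 1.500 × (3.000/0.74)².
n₁ = 1.500 × 16.44 = 24.7.
Round up: n₁ = 25, giving n₂ = 2 × 25 = 50.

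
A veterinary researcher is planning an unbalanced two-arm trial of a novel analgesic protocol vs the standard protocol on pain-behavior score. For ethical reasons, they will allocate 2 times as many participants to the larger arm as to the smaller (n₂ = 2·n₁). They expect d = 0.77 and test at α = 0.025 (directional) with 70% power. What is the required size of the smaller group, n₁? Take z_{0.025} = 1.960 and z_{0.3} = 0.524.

With allocation ratio k = n₂/n₁ = 2, Var(x̄₁−x̄₂) = σ²(1/n₁ + 1/(k·n₁)) = σ²·(k+1)/(k·n₁).
So n₁ = (1 + 1/k)·((z_{α} + z_β)/d)² = 1.500 × (2.484/0.77)².
n₁ = 1.500 × 10.41 = 15.6.
Round up: n₁ = 16, giving n₂ = 2 × 16 = 32.

n₁ = 16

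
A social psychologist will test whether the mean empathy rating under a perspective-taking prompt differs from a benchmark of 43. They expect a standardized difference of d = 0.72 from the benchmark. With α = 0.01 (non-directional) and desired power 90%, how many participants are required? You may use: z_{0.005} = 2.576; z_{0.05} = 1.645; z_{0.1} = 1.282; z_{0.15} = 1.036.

n = 29

For a one-sample test: n = ((z_{α/2} + z_β) / d)².
z_{α/2} + z_β = 2.576 + 1.282 = 3.858.
n = (3.858 / 0.72)² = 5.358² = 28.71.
Round up.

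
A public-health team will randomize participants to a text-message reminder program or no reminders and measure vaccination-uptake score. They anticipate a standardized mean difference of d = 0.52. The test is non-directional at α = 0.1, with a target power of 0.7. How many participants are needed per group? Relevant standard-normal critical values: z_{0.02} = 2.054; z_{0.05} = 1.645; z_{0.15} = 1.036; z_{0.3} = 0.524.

For two independent groups with equal n: n = 2·((z_{α/2} + z_β) / d)².
z_{α/2} + z_β = 1.645 + 0.524 = 2.169.
n = 2 × (2.169 / 0.52)² = 2 × 4.171² = 2 × 17.40 = 34.8.
Round up to the next whole participant.

n = 35 per group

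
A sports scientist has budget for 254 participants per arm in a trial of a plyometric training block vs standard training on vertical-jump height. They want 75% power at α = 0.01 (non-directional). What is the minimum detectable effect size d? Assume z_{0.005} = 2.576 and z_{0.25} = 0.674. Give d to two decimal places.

For two independent groups of n = 254 each: d_min = (z_{α/2} + z_β)·√(2/n).
z-sum = 2.576 + 0.674 = 3.250.
d_min = 3.250 × √(2/254) = 3.250 × 0.0887 = 0.288.

d_min ≈ 0.29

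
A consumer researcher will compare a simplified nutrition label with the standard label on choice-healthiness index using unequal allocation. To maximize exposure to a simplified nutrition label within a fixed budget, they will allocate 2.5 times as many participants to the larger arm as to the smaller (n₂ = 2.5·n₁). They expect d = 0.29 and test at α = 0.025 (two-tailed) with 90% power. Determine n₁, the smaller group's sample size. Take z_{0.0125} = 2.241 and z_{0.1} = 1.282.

n₁ = 207

With allocation ratio k = n₂/n₁ = 2.5, Var(x̄₁−x̄₂) = σ²(1/n₁ + 1/(k·n₁)) = σ²·(k+1)/(k·n₁).
So n₁ = (1 + 1/k)·((z_{α/2} + z_β)/d)² = 1.400 × (3.523/0.29)².
n₁ = 1.400 × 147.58 = 206.6.
Round up: n₁ = 207, giving n₂ = ⌈2.5 × 207⌉ = ⌈517.5⌉ = 518.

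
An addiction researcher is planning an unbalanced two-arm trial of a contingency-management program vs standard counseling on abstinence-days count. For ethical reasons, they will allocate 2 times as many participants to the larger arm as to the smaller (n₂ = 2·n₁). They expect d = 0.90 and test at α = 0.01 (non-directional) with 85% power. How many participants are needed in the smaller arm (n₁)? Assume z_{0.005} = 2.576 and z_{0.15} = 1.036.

n₁ = 25

With allocation ratio k = n₂/n₁ = 2, Var(x̄₁−x̄₂) = σ²(1/n₁ + 1/(k·n₁)) = σ²·(k+1)/(k·n₁).
So n₁ = (1 + 1/k)·((z_{α/2} + z_β)/d)² = 1.500 × (3.612/0.90)².
n₁ = 1.500 × 16.11 = 24.2.
Round up: n₁ = 25, giving n₂ = 2 × 25 = 50.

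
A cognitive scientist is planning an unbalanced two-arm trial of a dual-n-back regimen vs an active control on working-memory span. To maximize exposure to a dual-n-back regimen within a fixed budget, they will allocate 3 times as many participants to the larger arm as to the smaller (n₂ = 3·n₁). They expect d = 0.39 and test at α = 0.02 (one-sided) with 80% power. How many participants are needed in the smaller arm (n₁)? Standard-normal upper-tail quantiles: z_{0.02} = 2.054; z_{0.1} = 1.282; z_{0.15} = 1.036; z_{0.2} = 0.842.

With allocation ratio k = n₂/n₁ = 3, Var(x̄₁−x̄₂) = σ²(1/n₁ + 1/(k·n₁)) = σ²·(k+1)/(k·n₁).
So n₁ = (1 + 1/k)·((z_{α} + z_β)/d)² = 1.333 × (2.896/0.39)².
n₁ = 1.333 × 55.14 = 73.5.
Round up: n₁ = 74, giving n₂ = 3 × 74 = 222.

n₁ = 74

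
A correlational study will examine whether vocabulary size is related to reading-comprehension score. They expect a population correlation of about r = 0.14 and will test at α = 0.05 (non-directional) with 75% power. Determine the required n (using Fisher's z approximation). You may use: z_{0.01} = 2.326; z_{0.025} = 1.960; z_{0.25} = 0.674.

n = 353

Fisher's z: C = ½·ln((1+r)/(1−r)) = ½·ln(1.3256) = 0.1409.
n = ((z_{α/2} + z_β)/C)² + 3.
(1.960 + 0.674) / 0.1409 = 2.634 / 0.1409 = 18.694.
n = 18.694² + 3 = 349.47 + 3 = 352.5.
Round up.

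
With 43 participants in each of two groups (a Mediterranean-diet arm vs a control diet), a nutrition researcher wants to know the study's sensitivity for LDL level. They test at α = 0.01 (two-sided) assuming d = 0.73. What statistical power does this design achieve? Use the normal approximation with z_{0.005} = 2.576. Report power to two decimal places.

power ≈ 0.79

For two equal groups, power = Φ(d·√(n/2) − z_{α/2}).
d·√(n/2) = 0.73 × √(43/2) = 0.73 × 4.637 = 3.385.
z_β = 3.385 − 2.576 = 0.809.
Power = Φ(0.809) = 0.791.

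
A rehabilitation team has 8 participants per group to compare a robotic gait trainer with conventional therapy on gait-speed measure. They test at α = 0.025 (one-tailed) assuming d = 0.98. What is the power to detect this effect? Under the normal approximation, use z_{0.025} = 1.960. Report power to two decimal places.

For two equal groups, power = Φ(d·√(n/2) − z_{α}).
d·√(n/2) = 0.98 × √(8/2) = 0.98 × 2.000 = 1.960.
z_β = 1.960 − 1.960 = 0.000.
Power = Φ(0.000) = 0.500.

power ≈ 0.50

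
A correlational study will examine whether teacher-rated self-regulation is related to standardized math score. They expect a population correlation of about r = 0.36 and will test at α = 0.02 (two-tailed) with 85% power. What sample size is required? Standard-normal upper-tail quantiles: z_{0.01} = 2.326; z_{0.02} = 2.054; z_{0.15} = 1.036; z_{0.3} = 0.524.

Fisher's z: C = ½·ln((1+r)/(1−r)) = ½·ln(2.1250) = 0.3769.
n = ((z_{α/2} + z_β)/C)² + 3.
(2.326 + 1.036) / 0.3769 = 3.362 / 0.3769 = 8.920.
n = 8.920² + 3 = 79.57 + 3 = 82.6.
Round up.

n = 83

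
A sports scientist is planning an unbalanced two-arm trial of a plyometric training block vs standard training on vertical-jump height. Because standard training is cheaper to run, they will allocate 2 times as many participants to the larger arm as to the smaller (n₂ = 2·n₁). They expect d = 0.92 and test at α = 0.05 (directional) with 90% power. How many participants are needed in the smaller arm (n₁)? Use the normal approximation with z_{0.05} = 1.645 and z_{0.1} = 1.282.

n₁ = 16

With allocation ratio k = n₂/n₁ = 2, Var(x̄₁−x̄₂) = σ²(1/n₁ + 1/(k·n₁)) = σ²·(k+1)/(k·n₁).
So n₁ = (1 + 1/k)·((z_{α} + z_β)/d)² = 1.500 × (2.927/0.92)².
n₁ = 1.500 × 10.12 = 15.2.
Round up: n₁ = 16, giving n₂ = 2 × 16 = 32.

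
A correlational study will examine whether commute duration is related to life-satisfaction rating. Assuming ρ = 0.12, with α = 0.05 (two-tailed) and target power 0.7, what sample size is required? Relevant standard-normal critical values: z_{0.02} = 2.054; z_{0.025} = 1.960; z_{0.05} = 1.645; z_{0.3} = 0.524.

Fisher's z: C = ½·ln((1+r)/(1−r)) = ½·ln(1.2727) = 0.1206.
n = ((z_{α/2} + z_β)/C)² + 3.
(1.960 + 0.524) / 0.1206 = 2.484 / 0.1206 = 20.597.
n = 20.597² + 3 = 424.24 + 3 = 427.2.
Round up.

n = 428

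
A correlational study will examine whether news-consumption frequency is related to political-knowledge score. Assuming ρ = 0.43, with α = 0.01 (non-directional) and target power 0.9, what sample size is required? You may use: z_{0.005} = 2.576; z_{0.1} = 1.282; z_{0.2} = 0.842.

n = 74

Fisher's z: C = ½·ln((1+r)/(1−r)) = ½·ln(2.5088) = 0.4599.
n = ((z_{α/2} + z_β)/C)² + 3.
(2.576 + 1.282) / 0.4599 = 3.858 / 0.4599 = 8.389.
n = 8.389² + 3 = 70.37 + 3 = 73.4.
Round up.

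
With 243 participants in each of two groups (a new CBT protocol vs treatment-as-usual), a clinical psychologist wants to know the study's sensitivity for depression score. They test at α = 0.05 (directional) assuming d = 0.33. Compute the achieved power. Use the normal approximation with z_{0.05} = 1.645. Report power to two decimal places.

power ≈ 0.98

For two equal groups, power = Φ(d·√(n/2) − z_{α}).
d·√(n/2) = 0.33 × √(243/2) = 0.33 × 11.023 = 3.637.
z_β = 3.637 − 1.645 = 1.992.
Power = Φ(1.992) = 0.977.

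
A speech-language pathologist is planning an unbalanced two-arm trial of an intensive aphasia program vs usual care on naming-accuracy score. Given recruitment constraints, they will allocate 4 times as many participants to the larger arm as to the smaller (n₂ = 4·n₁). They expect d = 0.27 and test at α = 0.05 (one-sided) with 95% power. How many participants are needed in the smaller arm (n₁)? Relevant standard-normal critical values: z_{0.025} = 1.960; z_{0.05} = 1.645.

n₁ = 186

With allocation ratio k = n₂/n₁ = 4, Var(x̄₁−x̄₂) = σ²(1/n₁ + 1/(k·n₁)) = σ²·(k+1)/(k·n₁).
So n₁ = (1 + 1/k)·((z_{α} + z_β)/d)² = 1.250 × (3.290/0.27)².
n₁ = 1.250 × 148.48 = 185.6.
Round up: n₁ = 186, giving n₂ = 4 × 186 = 744.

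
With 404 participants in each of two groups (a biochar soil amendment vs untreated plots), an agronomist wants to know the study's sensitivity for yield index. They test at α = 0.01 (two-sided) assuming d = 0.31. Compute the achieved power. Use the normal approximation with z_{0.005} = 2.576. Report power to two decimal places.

power ≈ 0.97

For two equal groups, power = Φ(d·√(n/2) − z_{α/2}).
d·√(n/2) = 0.31 × √(404/2) = 0.31 × 14.213 = 4.406.
z_β = 4.406 − 2.576 = 1.830.
Power = Φ(1.830) = 0.966.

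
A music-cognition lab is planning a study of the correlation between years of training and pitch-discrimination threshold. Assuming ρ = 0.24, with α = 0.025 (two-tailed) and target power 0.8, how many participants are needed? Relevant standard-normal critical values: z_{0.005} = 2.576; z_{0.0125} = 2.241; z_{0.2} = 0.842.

Fisher's z: C = ½·ln((1+r)/(1−r)) = ½·ln(1.6316) = 0.2448.
n = ((z_{α/2} + z_β)/C)² + 3.
(2.241 + 0.842) / 0.2448 = 3.083 / 0.2448 = 12.594.
n = 12.594² + 3 = 158.61 + 3 = 161.6.
Round up.

n = 162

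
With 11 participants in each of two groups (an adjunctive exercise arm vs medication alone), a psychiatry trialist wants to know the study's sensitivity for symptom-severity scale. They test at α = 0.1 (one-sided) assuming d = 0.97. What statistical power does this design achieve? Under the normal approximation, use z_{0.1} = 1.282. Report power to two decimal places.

power ≈ 0.84

For two equal groups, power = Φ(d·√(n/2) − z_{α}).
d·√(n/2) = 0.97 × √(11/2) = 0.97 × 2.345 = 2.275.
z_β = 2.275 − 1.282 = 0.993.
Power = Φ(0.993) = 0.840.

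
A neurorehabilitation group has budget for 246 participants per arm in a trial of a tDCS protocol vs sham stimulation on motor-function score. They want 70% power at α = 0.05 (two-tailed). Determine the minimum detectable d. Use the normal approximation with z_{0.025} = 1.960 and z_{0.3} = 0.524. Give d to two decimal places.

For two independent groups of n = 246 each: d_min = (z_{α/2} + z_β)·√(2/n).
z-sum = 1.960 + 0.524 = 2.484.
d_min = 2.484 × √(2/246) = 2.484 × 0.0902 = 0.224.

d_min ≈ 0.22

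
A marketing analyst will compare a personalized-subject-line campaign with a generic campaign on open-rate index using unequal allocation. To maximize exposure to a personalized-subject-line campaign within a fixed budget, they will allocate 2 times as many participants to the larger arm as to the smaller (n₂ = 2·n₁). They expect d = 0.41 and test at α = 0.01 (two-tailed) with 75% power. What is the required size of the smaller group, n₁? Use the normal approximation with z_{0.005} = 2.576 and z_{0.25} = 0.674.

With allocation ratio k = n₂/n₁ = 2, Var(x̄₁−x̄₂) = σ²(1/n₁ + 1/(k·n₁)) = σ²·(k+1)/(k·n₁).
So n₁ = (1 + 1/k)·((z_{α/2} + z_β)/d)² = 1.500 × (3.250/0.41)².
n₁ = 1.500 × 62.83 = 94.3.
Round up: n₁ = 95, giving n₂ = 2 × 95 = 190.

n₁ = 95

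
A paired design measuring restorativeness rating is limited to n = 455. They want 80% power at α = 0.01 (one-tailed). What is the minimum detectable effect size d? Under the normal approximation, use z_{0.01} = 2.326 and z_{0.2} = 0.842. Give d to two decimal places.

d_min ≈ 0.15

For a single sample (or paired design) of n = 455: d_min = (z_{α} + z_β)/√n.
z-sum = 2.326 + 0.842 = 3.168.
d_min = 3.168 / √455 = 3.168 / 21.331 = 0.149.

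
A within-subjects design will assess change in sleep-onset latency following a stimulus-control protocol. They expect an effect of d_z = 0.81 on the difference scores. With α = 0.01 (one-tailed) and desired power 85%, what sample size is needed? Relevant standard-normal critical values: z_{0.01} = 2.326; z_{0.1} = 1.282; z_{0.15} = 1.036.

n = 18 pairs

For a paired (one-sample on differences) test: n = ((z_{α} + z_β) / d)².
z_{α} + z_β = 2.326 + 1.036 = 3.362.
n = (3.362 / 0.81)² = 4.151² = 17.23.
Round up.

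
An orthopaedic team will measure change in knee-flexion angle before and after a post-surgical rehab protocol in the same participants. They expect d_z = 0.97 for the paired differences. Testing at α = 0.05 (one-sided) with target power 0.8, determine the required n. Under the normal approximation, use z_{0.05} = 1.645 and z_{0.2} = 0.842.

For a paired (one-sample on differences) test: n = ((z_{α} + z_β) / d)².
z_{α} + z_β = 1.645 + 0.842 = 2.487.
n = (2.487 / 0.97)² = 2.564² = 6.57.
Round up.

n = 7 pairs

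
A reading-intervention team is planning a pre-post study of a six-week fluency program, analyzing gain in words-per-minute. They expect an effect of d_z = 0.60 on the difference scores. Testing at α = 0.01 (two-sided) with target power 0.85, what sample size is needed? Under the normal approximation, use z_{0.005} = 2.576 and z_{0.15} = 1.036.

For a paired (one-sample on differences) test: n = ((z_{α/2} + z_β) / d)².
z_{α/2} + z_β = 2.576 + 1.036 = 3.612.
n = (3.612 / 0.60)² = 6.020² = 36.24.
Round up.

n = 37 pairs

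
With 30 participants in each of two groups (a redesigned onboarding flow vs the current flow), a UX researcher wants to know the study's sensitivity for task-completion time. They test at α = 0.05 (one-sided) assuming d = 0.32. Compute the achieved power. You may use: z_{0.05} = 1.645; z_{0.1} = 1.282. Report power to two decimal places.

For two equal groups, power = Φ(d·√(n/2) − z_{α}).
d·√(n/2) = 0.32 × √(30/2) = 0.32 × 3.873 = 1.239.
z_β = 1.239 − 1.645 = -0.406.
Power = Φ(-0.406) = 0.343.

power ≈ 0.34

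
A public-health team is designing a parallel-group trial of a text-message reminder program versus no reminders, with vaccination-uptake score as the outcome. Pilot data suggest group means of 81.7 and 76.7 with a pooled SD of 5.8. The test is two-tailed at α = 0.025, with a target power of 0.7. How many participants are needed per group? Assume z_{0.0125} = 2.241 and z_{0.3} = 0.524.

n = 21 per group

Cohen's d = |M₁ − M₂| / SD_pooled = |81.7 − 76.7| / 5.8 = 5.0 / 5.8 = 0.862.
For two independent groups with equal n: n = 2·((z_{α/2} + z_β) / d)².
z_{α/2} + z_β = 2.241 + 0.524 = 2.765.
n = 2 × (2.765 / 0.862)² = 2 × 3.208² = 2 × 10.29 = 20.6.
Round up to the next whole participant.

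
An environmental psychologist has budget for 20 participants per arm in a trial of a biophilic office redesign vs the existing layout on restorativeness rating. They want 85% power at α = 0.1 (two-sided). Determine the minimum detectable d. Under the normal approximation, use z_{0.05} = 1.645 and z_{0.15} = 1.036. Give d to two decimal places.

For two independent groups of n = 20 each: d_min = (z_{α/2} + z_β)·√(2/n).
z-sum = 1.645 + 1.036 = 2.681.
d_min = 2.681 × √(2/20) = 2.681 × 0.3162 = 0.848.

d_min ≈ 0.85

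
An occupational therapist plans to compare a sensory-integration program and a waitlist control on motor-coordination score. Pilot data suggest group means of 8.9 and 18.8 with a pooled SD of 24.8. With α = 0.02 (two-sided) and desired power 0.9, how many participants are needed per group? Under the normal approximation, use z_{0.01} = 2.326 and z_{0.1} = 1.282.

Cohen's d = |M₁ − M₂| / SD_pooled = |8.9 − 18.8| / 24.8 = 9.9 / 24.8 = 0.399.
For two independent groups with equal n: n = 2·((z_{α/2} + z_β) / d)².
z_{α/2} + z_β = 2.326 + 1.282 = 3.608.
n = 2 × (3.608 / 0.399)² = 2 × 9.043² = 2 × 81.77 = 163.5.
Round up to the next whole participant.

n = 164 per group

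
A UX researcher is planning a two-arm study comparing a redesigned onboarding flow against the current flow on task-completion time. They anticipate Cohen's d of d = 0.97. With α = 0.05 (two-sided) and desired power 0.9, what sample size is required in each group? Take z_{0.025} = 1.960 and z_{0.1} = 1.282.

n = 23 per group

For two independent groups with equal n: n = 2·((z_{α/2} + z_β) / d)².
z_{α/2} + z_β = 1.960 + 1.282 = 3.242.
n = 2 × (3.242 / 0.97)² = 2 × 3.342² = 2 × 11.17 = 22.3.
Round up to the next whole participant.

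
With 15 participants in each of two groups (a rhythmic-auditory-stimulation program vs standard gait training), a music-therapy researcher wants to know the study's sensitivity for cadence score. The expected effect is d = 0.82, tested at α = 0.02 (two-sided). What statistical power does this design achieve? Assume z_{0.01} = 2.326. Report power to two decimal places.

For two equal groups, power = Φ(d·√(n/2) − z_{α/2}).
d·√(n/2) = 0.82 × √(15/2) = 0.82 × 2.739 = 2.246.
z_β = 2.246 − 2.326 = -0.080.
Power = Φ(-0.080) = 0.468.

power ≈ 0.47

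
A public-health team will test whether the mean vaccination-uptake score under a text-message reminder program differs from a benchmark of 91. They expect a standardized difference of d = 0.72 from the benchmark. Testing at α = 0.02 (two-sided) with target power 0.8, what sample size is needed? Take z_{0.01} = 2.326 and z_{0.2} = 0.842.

For a one-sample test: n = ((z_{α/2} + z_β) / d)².
z_{α/2} + z_β = 2.326 + 0.842 = 3.168.
n = (3.168 / 0.72)² = 4.400² = 19.36.
Round up.

n = 20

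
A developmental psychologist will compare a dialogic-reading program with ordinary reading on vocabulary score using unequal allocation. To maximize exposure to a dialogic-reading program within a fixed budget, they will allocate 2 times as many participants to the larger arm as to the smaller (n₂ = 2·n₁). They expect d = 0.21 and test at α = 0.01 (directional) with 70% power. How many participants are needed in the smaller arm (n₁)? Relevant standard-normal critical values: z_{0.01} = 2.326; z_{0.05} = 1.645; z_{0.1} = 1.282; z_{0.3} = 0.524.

With allocation ratio k = n₂/n₁ = 2, Var(x̄₁−x̄₂) = σ²(1/n₁ + 1/(k·n₁)) = σ²·(k+1)/(k·n₁).
So n₁ = (1 + 1/k)·((z_{α} + z_β)/d)² = 1.500 × (2.850/0.21)².
n₁ = 1.500 × 184.18 = 276.3.
Round up: n₁ = 277, giving n₂ = 2 × 277 = 554.

n₁ = 277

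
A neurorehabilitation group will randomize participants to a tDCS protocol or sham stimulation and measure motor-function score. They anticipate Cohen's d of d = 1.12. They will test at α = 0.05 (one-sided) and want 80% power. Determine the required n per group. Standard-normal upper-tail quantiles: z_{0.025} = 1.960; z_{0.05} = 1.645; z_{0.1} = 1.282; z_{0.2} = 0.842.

n = 10 per group

For two independent groups with equal n: n = 2·((z_{α} + z_β) / d)².
z_{α} + z_β = 1.645 + 0.842 = 2.487.
n = 2 × (2.487 / 1.12)² = 2 × 2.221² = 2 × 4.93 = 9.9.
Round up to the next whole participant.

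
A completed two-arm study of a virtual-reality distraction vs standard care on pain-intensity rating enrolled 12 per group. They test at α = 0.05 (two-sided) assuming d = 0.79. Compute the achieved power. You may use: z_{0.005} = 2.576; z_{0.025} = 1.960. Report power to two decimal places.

power ≈ 0.49

For two equal groups, power = Φ(d·√(n/2) − z_{α/2}).
d·√(n/2) = 0.79 × √(12/2) = 0.79 × 2.449 = 1.935.
z_β = 1.935 − 1.960 = -0.025.
Power = Φ(-0.025) = 0.490.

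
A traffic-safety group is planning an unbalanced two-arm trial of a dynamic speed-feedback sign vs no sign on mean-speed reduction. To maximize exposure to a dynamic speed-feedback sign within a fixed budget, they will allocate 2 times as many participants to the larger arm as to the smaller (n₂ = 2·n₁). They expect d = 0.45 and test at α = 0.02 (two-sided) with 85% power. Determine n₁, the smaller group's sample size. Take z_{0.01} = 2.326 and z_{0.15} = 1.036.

n₁ = 84

With allocation ratio k = n₂/n₁ = 2, Var(x̄₁−x̄₂) = σ²(1/n₁ + 1/(k·n₁)) = σ²·(k+1)/(k·n₁).
So n₁ = (1 + 1/k)·((z_{α/2} + z_β)/d)² = 1.500 × (3.362/0.45)².
n₁ = 1.500 × 55.82 = 83.7.
Round up: n₁ = 84, giving n₂ = 2 × 84 = 168.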